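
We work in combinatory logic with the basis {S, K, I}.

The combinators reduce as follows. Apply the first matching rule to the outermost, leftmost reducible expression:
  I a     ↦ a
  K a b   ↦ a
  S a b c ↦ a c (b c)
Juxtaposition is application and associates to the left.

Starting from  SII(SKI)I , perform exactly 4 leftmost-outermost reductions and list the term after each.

Answer: after 4 steps: I(SKI)I

Derivation:
  start: SII(SKI)I
  step 1: I(SKI)(I(SKI))I
  step 2: SKI(I(SKI))I
  step 3: K(I(SKI))(I(I(SKI)))I
  step 4: I(SKI)I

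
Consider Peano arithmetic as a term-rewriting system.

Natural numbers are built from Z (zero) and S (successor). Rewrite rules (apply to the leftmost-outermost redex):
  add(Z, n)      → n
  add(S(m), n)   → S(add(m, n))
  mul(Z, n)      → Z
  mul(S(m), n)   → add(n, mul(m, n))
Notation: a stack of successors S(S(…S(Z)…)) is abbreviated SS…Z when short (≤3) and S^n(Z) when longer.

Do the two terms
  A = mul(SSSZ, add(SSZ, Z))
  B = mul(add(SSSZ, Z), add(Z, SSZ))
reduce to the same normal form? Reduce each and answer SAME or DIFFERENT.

Answer: SAME — A ⇓ S^6(Z), B ⇓ S^6(Z)

Reduction:
Term A:
  start: mul(SSSZ, add(SSZ, Z))
  →1  add(add(SSZ, Z), mul(SSZ, add(SSZ, Z)))
  →2  add(S(add(SZ, Z)), mul(SSZ, add(SSZ, Z)))
  →3  S(add(add(SZ, Z), mul(SSZ, add(SSZ, Z))))
  →4  S(add(S(add(Z, Z)), mul(SSZ, add(SSZ, Z))))
  →5  S(S(add(add(Z, Z), mul(SSZ, add(SSZ, Z)))))
  →6  S(S(add(Z, mul(SSZ, add(SSZ, Z)))))
  →7  S(S(mul(SSZ, add(SSZ, Z))))
  →8  S(S(add(add(SSZ, Z), mul(SZ, add(SSZ, Z)))))
  →9  S(S(add(S(add(SZ, Z)), mul(SZ, add(SSZ, Z)))))
  →10  S(S(S(add(add(SZ, Z), mul(SZ, add(SSZ, Z))))))
  →11  S(S(S(add(S(add(Z, Z)), mul(SZ, add(SSZ, Z))))))
  →12  S(S(S(S(add(add(Z, Z), mul(SZ, add(SSZ, Z)))))))
  →13  S(S(S(S(add(Z, mul(SZ, add(SSZ, Z)))))))
  →14  S(S(S(S(mul(SZ, add(SSZ, Z))))))
  →15  S(S(S(S(add(add(SSZ, Z), mul(Z, add(SSZ, Z)))))))
  →16  S(S(S(S(add(S(add(SZ, Z)), mul(Z, add(SSZ, Z)))))))
  →17  S(S(S(S(S(add(add(SZ, Z), mul(Z, add(SSZ, Z))))))))
  →18  S(S(S(S(S(add(S(add(Z, Z)), mul(Z, add(SSZ, Z))))))))
  →19  S(S(S(S(S(S(add(add(Z, Z), mul(Z, add(SSZ, Z)))))))))
  →20  S(S(S(S(S(S(add(Z, mul(Z, add(SSZ, Z)))))))))
  →21  S(S(S(S(S(S(mul(Z, add(SSZ, Z))))))))
  →22  S^6(Z)

Term B:
  start: mul(add(SSSZ, Z), add(Z, SSZ))
  →1  mul(S(add(SSZ, Z)), add(Z, SSZ))
  →2  add(add(Z, SSZ), mul(add(SSZ, Z), add(Z, SSZ)))
  →3  add(SSZ, mul(add(SSZ, Z), add(Z, SSZ)))
  →4  S(add(SZ, mul(add(SSZ, Z), add(Z, SSZ))))
  →5  S(S(add(Z, mul(add(SSZ, Z), add(Z, SSZ)))))
  →6  S(S(mul(add(SSZ, Z), add(Z, SSZ))))
  →7  S(S(mul(S(add(SZ, Z)), add(Z, SSZ))))
  →8  S(S(add(add(Z, SSZ), mul(add(SZ, Z), add(Z, SSZ)))))
  →9  S(S(add(SSZ, mul(add(SZ, Z), add(Z, SSZ)))))
  →10  S(S(S(add(SZ, mul(add(SZ, Z), add(Z, SSZ))))))
  →11  S(S(S(S(add(Z, mul(add(SZ, Z), add(Z, SSZ)))))))
  →12  S(S(S(S(mul(add(SZ, Z), add(Z, SSZ))))))
  →13  S(S(S(S(mul(S(add(Z, Z)), add(Z, SSZ))))))
  →14  S(S(S(S(add(add(Z, SSZ), mul(add(Z, Z), add(Z, SSZ)))))))
  →15  S(S(S(S(add(SSZ, mul(add(Z, Z), add(Z, SSZ)))))))
  →16  S(S(S(S(S(add(SZ, mul(add(Z, Z), add(Z, SSZ))))))))
  →17  S(S(S(S(S(S(add(Z, mul(add(Z, Z), add(Z, SSZ)))))))))
  →18  S(S(S(S(S(S(mul(add(Z, Z), add(Z, SSZ))))))))
  →19  S(S(S(S(S(S(mul(Z, add(Z, SSZ))))))))
  →20  S^6(Z)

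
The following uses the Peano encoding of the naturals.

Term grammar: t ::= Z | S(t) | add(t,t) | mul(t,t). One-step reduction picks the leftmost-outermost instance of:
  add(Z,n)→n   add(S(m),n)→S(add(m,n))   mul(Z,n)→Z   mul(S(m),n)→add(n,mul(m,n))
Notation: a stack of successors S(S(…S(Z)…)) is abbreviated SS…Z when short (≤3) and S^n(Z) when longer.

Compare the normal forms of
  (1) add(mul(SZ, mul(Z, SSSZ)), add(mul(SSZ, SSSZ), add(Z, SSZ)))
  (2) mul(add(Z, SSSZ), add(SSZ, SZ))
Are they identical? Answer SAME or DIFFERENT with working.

Term A:
  start: add(mul(SZ, mul(Z, SSSZ)), add(mul(SSZ, SSSZ), add(Z, SSZ)))
  step 1: add(add(mul(Z, SSSZ), mul(Z, mul(Z, SSSZ))), add(mul(SSZ, SSSZ), add(Z, SSZ)))
  step 2: add(add(Z, mul(Z, mul(Z, SSSZ))), add(mul(SSZ, SSSZ), add(Z, SSZ)))
  step 3: add(mul(Z, mul(Z, SSSZ)), add(mul(SSZ, SSSZ), add(Z, SSZ)))
  step 4: add(Z, add(mul(SSZ, SSSZ), add(Z, SSZ)))
  step 5: add(mul(SSZ, SSSZ), add(Z, SSZ))
  step 6: add(add(SSSZ, mul(SZ, SSSZ)), add(Z, SSZ))
  step 7: add(S(add(SSZ, mul(SZ, SSSZ))), add(Z, SSZ))
  step 8: S(add(add(SSZ, mul(SZ, SSSZ)), add(Z, SSZ)))
  step 9: S(add(S(add(SZ, mul(SZ, SSSZ))), add(Z, SSZ)))
  step 10: S(S(add(add(SZ, mul(SZ, SSSZ)), add(Z, SSZ))))
  step 11: S(S(add(S(add(Z, mul(SZ, SSSZ))), add(Z, SSZ))))
  step 12: S(S(S(add(add(Z, mul(SZ, SSSZ)), add(Z, SSZ)))))
  step 13: S(S(S(add(mul(SZ, SSSZ), add(Z, SSZ)))))
  step 14: S(S(S(add(add(SSSZ, mul(Z, SSSZ)), add(Z, SSZ)))))
  step 15: S(S(S(add(S(add(SSZ, mul(Z, SSSZ))), add(Z, SSZ)))))
  step 16: S(S(S(S(add(add(SSZ, mul(Z, SSSZ)), add(Z, SSZ))))))
  step 17: S(S(S(S(add(S(add(SZ, mul(Z, SSSZ))), add(Z, SSZ))))))
  step 18: S(S(S(S(S(add(add(SZ, mul(Z, SSSZ)), add(Z, SSZ)))))))
  step 19: S(S(S(S(S(add(S(add(Z, mul(Z, SSSZ))), add(Z, SSZ)))))))
  step 20: S(S(S(S(S(S(add(add(Z, mul(Z, SSSZ)), add(Z, SSZ))))))))
  step 21: S(S(S(S(S(S(add(mul(Z, SSSZ), add(Z, SSZ))))))))
  step 22: S(S(S(S(S(S(add(Z, add(Z, SSZ))))))))
  step 23: S(S(S(S(S(S(add(Z, SSZ)))))))
  step 24: S^8(Z)

Term B:
  start: mul(add(Z, SSSZ), add(SSZ, SZ))
  step 1: mul(SSSZ, add(SSZ, SZ))
  step 2: add(add(SSZ, SZ), mul(SSZ, add(SSZ, SZ)))
  step 3: add(S(add(SZ, SZ)), mul(SSZ, add(SSZ, SZ)))
  step 4: S(add(add(SZ, SZ), mul(SSZ, add(SSZ, SZ))))
  step 5: S(add(S(add(Z, SZ)), mul(SSZ, add(SSZ, SZ))))
  step 6: S(S(add(add(Z, SZ), mul(SSZ, add(SSZ, SZ)))))
  step 7: S(S(add(SZ, mul(SSZ, add(SSZ, SZ)))))
  step 8: S(S(S(add(Z, mul(SSZ, add(SSZ, SZ))))))
  step 9: S(S(S(mul(SSZ, add(SSZ, SZ)))))
  step 10: S(S(S(add(add(SSZ, SZ), mul(SZ, add(SSZ, SZ))))))
  step 11: S(S(S(add(S(add(SZ, SZ)), mul(SZ, add(SSZ, SZ))))))
  step 12: S(S(S(S(add(add(SZ, SZ), mul(SZ, add(SSZ, SZ)))))))
  step 13: S(S(S(S(add(S(add(Z, SZ)), mul(SZ, add(SSZ, SZ)))))))
  step 14: S(S(S(S(S(add(add(Z, SZ), mul(SZ, add(SSZ, SZ))))))))
  step 15: S(S(S(S(S(add(SZ, mul(SZ, add(SSZ, SZ))))))))
  step 16: S(S(S(S(S(S(add(Z, mul(SZ, add(SSZ, SZ)))))))))
  step 17: S(S(S(S(S(S(mul(SZ, add(SSZ, SZ))))))))
  step 18: S(S(S(S(S(S(add(add(SSZ, SZ), mul(Z, add(SSZ, SZ)))))))))
  step 19: S(S(S(S(S(S(add(S(add(SZ, SZ)), mul(Z, add(SSZ, SZ)))))))))
  step 20: S(S(S(S(S(S(S(add(add(SZ, SZ), mul(Z, add(SSZ, SZ))))))))))
  step 21: S(S(S(S(S(S(S(add(S(add(Z, SZ)), mul(Z, add(SSZ, SZ))))))))))
  step 22: S(S(S(S(S(S(S(S(add(add(Z, SZ), mul(Z, add(SSZ, SZ)))))))))))
  step 23: S(S(S(S(S(S(S(S(add(SZ, mul(Z, add(SSZ, SZ)))))))))))
  step 24: S(S(S(S(S(S(S(S(S(add(Z, mul(Z, add(SSZ, SZ))))))))))))
  step 25: S(S(S(S(S(S(S(S(S(mul(Z, add(SSZ, SZ)))))))))))
  step 26: S^9(Z)

Answer: DIFFERENT — A ⇓ S^8(Z), B ⇓ S^9(Z)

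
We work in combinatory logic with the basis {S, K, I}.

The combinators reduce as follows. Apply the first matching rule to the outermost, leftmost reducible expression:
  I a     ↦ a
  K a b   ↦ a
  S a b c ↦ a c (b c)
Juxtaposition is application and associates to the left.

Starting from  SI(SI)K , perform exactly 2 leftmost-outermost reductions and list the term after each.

Answer: after 2 steps: K(SIK)

Derivation:
  start: SI(SI)K
  [1] IK(SIK)
  [2] K(SIK)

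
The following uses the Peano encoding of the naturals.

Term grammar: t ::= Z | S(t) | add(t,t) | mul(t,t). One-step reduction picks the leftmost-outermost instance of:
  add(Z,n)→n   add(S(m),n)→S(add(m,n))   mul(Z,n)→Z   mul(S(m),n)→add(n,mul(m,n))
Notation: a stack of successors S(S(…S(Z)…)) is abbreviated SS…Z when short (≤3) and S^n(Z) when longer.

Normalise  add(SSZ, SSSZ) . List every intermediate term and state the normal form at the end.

Answer: normal form = S^5(Z)  (in 3 steps)

Derivation:
  start: add(SSZ, SSSZ)
  →1  S(add(SZ, SSSZ))
  →2  S(S(add(Z, SSSZ)))
  →3  S^5(Z)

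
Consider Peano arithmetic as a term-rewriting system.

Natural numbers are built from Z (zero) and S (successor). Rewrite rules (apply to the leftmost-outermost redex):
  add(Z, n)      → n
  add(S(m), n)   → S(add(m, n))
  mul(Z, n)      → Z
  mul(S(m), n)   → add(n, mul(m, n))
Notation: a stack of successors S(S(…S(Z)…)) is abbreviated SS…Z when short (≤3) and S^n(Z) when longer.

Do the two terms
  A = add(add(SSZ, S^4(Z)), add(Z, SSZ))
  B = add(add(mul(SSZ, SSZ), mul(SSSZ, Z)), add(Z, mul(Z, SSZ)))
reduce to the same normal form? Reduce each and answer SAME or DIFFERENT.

Term A:
  start: add(add(SSZ, S^4(Z)), add(Z, SSZ))
  [1] add(S(add(SZ, S^4(Z))), add(Z, SSZ))
  [2] S(add(add(SZ, S^4(Z)), add(Z, SSZ)))
  [3] S(add(S(add(Z, S^4(Z))), add(Z, SSZ)))
  [4] S(S(add(add(Z, S^4(Z)), add(Z, SSZ))))
  [5] S(S(add(S^4(Z), add(Z, SSZ))))
  [6] S(S(S(add(SSSZ, add(Z, SSZ)))))
  [7] S(S(S(S(add(SSZ, add(Z, SSZ))))))
  [8] S(S(S(S(S(add(SZ, add(Z, SSZ)))))))
  [9] S(S(S(S(S(S(add(Z, add(Z, SSZ))))))))
  [10] S(S(S(S(S(S(add(Z, SSZ)))))))
  [11] S^8(Z)

Term B:
  start: add(add(mul(SSZ, SSZ), mul(SSSZ, Z)), add(Z, mul(Z, SSZ)))
  [1] add(add(add(SSZ, mul(SZ, SSZ)), mul(SSSZ, Z)), add(Z, mul(Z, SSZ)))
  [2] add(add(S(add(SZ, mul(SZ, SSZ))), mul(SSSZ, Z)), add(Z, mul(Z, SSZ)))
  [3] add(S(add(add(SZ, mul(SZ, SSZ)), mul(SSSZ, Z))), add(Z, mul(Z, SSZ)))
  [4] S(add(add(add(SZ, mul(SZ, SSZ)), mul(SSSZ, Z)), add(Z, mul(Z, SSZ))))
  [5] S(add(add(S(add(Z, mul(SZ, SSZ))), mul(SSSZ, Z)), add(Z, mul(Z, SSZ))))
  [6] S(add(S(add(add(Z, mul(SZ, SSZ)), mul(SSSZ, Z))), add(Z, mul(Z, SSZ))))
  [7] S(S(add(add(add(Z, mul(SZ, SSZ)), mul(SSSZ, Z)), add(Z, mul(Z, SSZ)))))
  [8] S(S(add(add(mul(SZ, SSZ), mul(SSSZ, Z)), add(Z, mul(Z, SSZ)))))
  [9] S(S(add(add(add(SSZ, mul(Z, SSZ)), mul(SSSZ, Z)), add(Z, mul(Z, SSZ)))))
  [10] S(S(add(add(S(add(SZ, mul(Z, SSZ))), mul(SSSZ, Z)), add(Z, mul(Z, SSZ)))))
  [11] S(S(add(S(add(add(SZ, mul(Z, SSZ)), mul(SSSZ, Z))), add(Z, mul(Z, SSZ)))))
  [12] S(S(S(add(add(add(SZ, mul(Z, SSZ)), mul(SSSZ, Z)), add(Z, mul(Z, SSZ))))))
  [13] S(S(S(add(add(S(add(Z, mul(Z, SSZ))), mul(SSSZ, Z)), add(Z, mul(Z, SSZ))))))
  [14] S(S(S(add(S(add(add(Z, mul(Z, SSZ)), mul(SSSZ, Z))), add(Z, mul(Z, SSZ))))))
  [15] S(S(S(S(add(add(add(Z, mul(Z, SSZ)), mul(SSSZ, Z)), add(Z, mul(Z, SSZ)))))))
  [16] S(S(S(S(add(add(mul(Z, SSZ), mul(SSSZ, Z)), add(Z, mul(Z, SSZ)))))))
  [17] S(S(S(S(add(add(Z, mul(SSSZ, Z)), add(Z, mul(Z, SSZ)))))))
  [18] S(S(S(S(add(mul(SSSZ, Z), add(Z, mul(Z, SSZ)))))))
  [19] S(S(S(S(add(add(Z, mul(SSZ, Z)), add(Z, mul(Z, SSZ)))))))
  [20] S(S(S(S(add(mul(SSZ, Z), add(Z, mul(Z, SSZ)))))))
  [21] S(S(S(S(add(add(Z, mul(SZ, Z)), add(Z, mul(Z, SSZ)))))))
  [22] S(S(S(S(add(mul(SZ, Z), add(Z, mul(Z, SSZ)))))))
  [23] S(S(S(S(add(add(Z, mul(Z, Z)), add(Z, mul(Z, SSZ)))))))
  [24] S(S(S(S(add(mul(Z, Z), add(Z, mul(Z, SSZ)))))))
  [25] S(S(S(S(add(Z, add(Z, mul(Z, SSZ)))))))
  [26] S(S(S(S(add(Z, mul(Z, SSZ))))))
  [27] S(S(S(S(mul(Z, SSZ)))))
  [28] S^4(Z)

Answer: DIFFERENT — A ⇓ S^8(Z), B ⇓ S^4(Z)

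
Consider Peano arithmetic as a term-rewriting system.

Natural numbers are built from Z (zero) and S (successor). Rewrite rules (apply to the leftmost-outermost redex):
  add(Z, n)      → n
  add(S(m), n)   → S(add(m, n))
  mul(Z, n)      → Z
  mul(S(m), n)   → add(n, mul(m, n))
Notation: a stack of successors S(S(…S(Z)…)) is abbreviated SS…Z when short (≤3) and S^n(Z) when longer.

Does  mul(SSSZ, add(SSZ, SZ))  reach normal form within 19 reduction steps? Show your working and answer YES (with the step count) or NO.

  start: mul(SSSZ, add(SSZ, SZ))
  step 1: add(add(SSZ, SZ), mul(SSZ, add(SSZ, SZ)))
  step 2: add(S(add(SZ, SZ)), mul(SSZ, add(SSZ, SZ)))
  step 3: S(add(add(SZ, SZ), mul(SSZ, add(SSZ, SZ))))
  step 4: S(add(S(add(Z, SZ)), mul(SSZ, add(SSZ, SZ))))
  step 5: S(S(add(add(Z, SZ), mul(SSZ, add(SSZ, SZ)))))
  step 6: S(S(add(SZ, mul(SSZ, add(SSZ, SZ)))))
  step 7: S(S(S(add(Z, mul(SSZ, add(SSZ, SZ))))))
  step 8: S(S(S(mul(SSZ, add(SSZ, SZ)))))
  step 9: S(S(S(add(add(SSZ, SZ), mul(SZ, add(SSZ, SZ))))))
  step 10: S(S(S(add(S(add(SZ, SZ)), mul(SZ, add(SSZ, SZ))))))
  step 11: S(S(S(S(add(add(SZ, SZ), mul(SZ, add(SSZ, SZ)))))))
  step 12: S(S(S(S(add(S(add(Z, SZ)), mul(SZ, add(SSZ, SZ)))))))
  step 13: S(S(S(S(S(add(add(Z, SZ), mul(SZ, add(SSZ, SZ))))))))
  step 14: S(S(S(S(S(add(SZ, mul(SZ, add(SSZ, SZ))))))))
  step 15: S(S(S(S(S(S(add(Z, mul(SZ, add(SSZ, SZ)))))))))
  step 16: S(S(S(S(S(S(mul(SZ, add(SSZ, SZ))))))))
  step 17: S(S(S(S(S(S(add(add(SSZ, SZ), mul(Z, add(SSZ, SZ)))))))))
  step 18: S(S(S(S(S(S(add(S(add(SZ, SZ)), mul(Z, add(SSZ, SZ)))))))))
  step 19: S(S(S(S(S(S(S(add(add(SZ, SZ), mul(Z, add(SSZ, SZ))))))))))

Answer: NO — after 19 steps the term is S(S(S(S(S(S(S(add(add(SZ, SZ), mul(Z, add(SSZ, SZ)))))))))), not yet normal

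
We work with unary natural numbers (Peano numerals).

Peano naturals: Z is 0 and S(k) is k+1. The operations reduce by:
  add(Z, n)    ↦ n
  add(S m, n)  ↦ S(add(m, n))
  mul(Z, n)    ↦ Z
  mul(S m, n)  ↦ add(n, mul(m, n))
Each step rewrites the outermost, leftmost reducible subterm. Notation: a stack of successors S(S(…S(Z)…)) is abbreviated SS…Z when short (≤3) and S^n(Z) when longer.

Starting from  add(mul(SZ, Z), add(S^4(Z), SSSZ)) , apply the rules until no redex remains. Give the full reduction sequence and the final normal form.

  start: add(mul(SZ, Z), add(S^4(Z), SSSZ))
  [1] add(add(Z, mul(Z, Z)), add(S^4(Z), SSSZ))
  [2] add(mul(Z, Z), add(S^4(Z), SSSZ))
  [3] add(Z, add(S^4(Z), SSSZ))
  [4] add(S^4(Z), SSSZ)
  [5] S(add(SSSZ, SSSZ))
  [6] S(S(add(SSZ, SSSZ)))
  [7] S(S(S(add(SZ, SSSZ))))
  [8] S(S(S(S(add(Z, SSSZ)))))
  [9] S^7(Z)

Answer: normal form = S^7(Z)  (in 9 steps)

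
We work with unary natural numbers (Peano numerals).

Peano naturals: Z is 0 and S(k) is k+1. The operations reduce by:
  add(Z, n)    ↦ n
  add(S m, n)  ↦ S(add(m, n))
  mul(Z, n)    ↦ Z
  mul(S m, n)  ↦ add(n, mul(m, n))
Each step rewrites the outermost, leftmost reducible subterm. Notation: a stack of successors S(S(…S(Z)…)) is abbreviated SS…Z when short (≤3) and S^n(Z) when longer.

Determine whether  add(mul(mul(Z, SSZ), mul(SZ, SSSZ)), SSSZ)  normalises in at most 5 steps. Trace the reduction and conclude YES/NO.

Answer: YES — reaches normal form SSSZ in 3 ≤ 5 steps

Reduction:
  start: add(mul(mul(Z, SSZ), mul(SZ, SSSZ)), SSSZ)
  step 1: add(mul(Z, mul(SZ, SSSZ)), SSSZ)
  step 2: add(Z, SSSZ)
  step 3: SSSZ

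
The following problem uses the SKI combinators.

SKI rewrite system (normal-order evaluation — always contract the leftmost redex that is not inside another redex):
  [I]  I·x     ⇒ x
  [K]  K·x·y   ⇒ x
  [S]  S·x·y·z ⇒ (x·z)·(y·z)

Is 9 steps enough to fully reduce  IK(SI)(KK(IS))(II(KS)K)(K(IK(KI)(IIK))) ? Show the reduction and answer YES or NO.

Answer: YES — reaches normal form KI in 7 ≤ 9 steps

Reduction:
  start: IK(SI)(KK(IS))(II(KS)K)(K(IK(KI)(IIK)))
  step 1: K(SI)(KK(IS))(II(KS)K)(K(IK(KI)(IIK)))
  step 2: SI(II(KS)K)(K(IK(KI)(IIK)))
  step 3: I(K(IK(KI)(IIK)))(II(KS)K(K(IK(KI)(IIK))))
  step 4: K(IK(KI)(IIK))(II(KS)K(K(IK(KI)(IIK))))
  step 5: IK(KI)(IIK)
  step 6: K(KI)(IIK)
  step 7: KI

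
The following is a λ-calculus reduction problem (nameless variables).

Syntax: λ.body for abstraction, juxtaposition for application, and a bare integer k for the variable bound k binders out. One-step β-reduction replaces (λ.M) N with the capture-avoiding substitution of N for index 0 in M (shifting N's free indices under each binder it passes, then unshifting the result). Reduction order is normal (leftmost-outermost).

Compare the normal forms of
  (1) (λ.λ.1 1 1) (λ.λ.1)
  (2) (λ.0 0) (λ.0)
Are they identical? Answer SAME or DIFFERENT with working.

Term A:
  start: (λ.λ.1 1 1) (λ.λ.1)
  →1  λ.(λ.λ.1) (λ.λ.1) (λ.λ.1)
  →2  λ.(λ.λ.λ.1) (λ.λ.1)
  →3  λ.λ.λ.1

Term B:
  start: (λ.0 0) (λ.0)
  →1  (λ.0) (λ.0)
  →2  λ.0

Answer: DIFFERENT — A ⇓ λ.λ.λ.1, B ⇓ λ.0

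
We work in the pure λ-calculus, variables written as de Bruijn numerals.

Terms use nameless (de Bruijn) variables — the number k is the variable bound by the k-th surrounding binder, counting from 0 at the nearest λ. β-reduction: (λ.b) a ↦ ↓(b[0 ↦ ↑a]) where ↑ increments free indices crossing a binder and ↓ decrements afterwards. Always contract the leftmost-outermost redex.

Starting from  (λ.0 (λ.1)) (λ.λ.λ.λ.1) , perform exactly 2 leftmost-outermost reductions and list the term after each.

Answer: after 2 steps: λ.λ.λ.1

Reduction:
  start: (λ.0 (λ.1)) (λ.λ.λ.λ.1)
  →1  (λ.λ.λ.λ.1) (λ.λ.λ.λ.λ.1)
  →2  λ.λ.λ.1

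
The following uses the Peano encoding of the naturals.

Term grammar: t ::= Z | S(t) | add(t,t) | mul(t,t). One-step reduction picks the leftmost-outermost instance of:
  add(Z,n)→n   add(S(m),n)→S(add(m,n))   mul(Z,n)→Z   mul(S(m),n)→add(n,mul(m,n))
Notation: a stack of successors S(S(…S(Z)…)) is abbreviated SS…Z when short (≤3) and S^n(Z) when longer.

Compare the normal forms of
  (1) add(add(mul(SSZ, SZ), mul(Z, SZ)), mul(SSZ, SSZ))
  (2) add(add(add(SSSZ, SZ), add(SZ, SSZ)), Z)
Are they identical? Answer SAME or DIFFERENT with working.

Term A:
  start: add(add(mul(SSZ, SZ), mul(Z, SZ)), mul(SSZ, SSZ))
  →1  add(add(add(SZ, mul(SZ, SZ)), mul(Z, SZ)), mul(SSZ, SSZ))
  →2  add(add(S(add(Z, mul(SZ, SZ))), mul(Z, SZ)), mul(SSZ, SSZ))
  →3  add(S(add(add(Z, mul(SZ, SZ)), mul(Z, SZ))), mul(SSZ, SSZ))
  →4  S(add(add(add(Z, mul(SZ, SZ)), mul(Z, SZ)), mul(SSZ, SSZ)))
  →5  S(add(add(mul(SZ, SZ), mul(Z, SZ)), mul(SSZ, SSZ)))
  →6  S(add(add(add(SZ, mul(Z, SZ)), mul(Z, SZ)), mul(SSZ, SSZ)))
  →7  S(add(add(S(add(Z, mul(Z, SZ))), mul(Z, SZ)), mul(SSZ, SSZ)))
  →8  S(add(S(add(add(Z, mul(Z, SZ)), mul(Z, SZ))), mul(SSZ, SSZ)))
  →9  S(S(add(add(add(Z, mul(Z, SZ)), mul(Z, SZ)), mul(SSZ, SSZ))))
  →10  S(S(add(add(mul(Z, SZ), mul(Z, SZ)), mul(SSZ, SSZ))))
  →11  S(S(add(add(Z, mul(Z, SZ)), mul(SSZ, SSZ))))
  →12  S(S(add(mul(Z, SZ), mul(SSZ, SSZ))))
  →13  S(S(add(Z, mul(SSZ, SSZ))))
  →14  S(S(mul(SSZ, SSZ)))
  →15  S(S(add(SSZ, mul(SZ, SSZ))))
  →16  S(S(S(add(SZ, mul(SZ, SSZ)))))
  →17  S(S(S(S(add(Z, mul(SZ, SSZ))))))
  →18  S(S(S(S(mul(SZ, SSZ)))))
  →19  S(S(S(S(add(SSZ, mul(Z, SSZ))))))
  →20  S(S(S(S(S(add(SZ, mul(Z, SSZ)))))))
  →21  S(S(S(S(S(S(add(Z, mul(Z, SSZ))))))))
  →22  S(S(S(S(S(S(mul(Z, SSZ)))))))
  →23  S^6(Z)

Term B:
  start: add(add(add(SSSZ, SZ), add(SZ, SSZ)), Z)
  →1  add(add(S(add(SSZ, SZ)), add(SZ, SSZ)), Z)
  →2  add(S(add(add(SSZ, SZ), add(SZ, SSZ))), Z)
  →3  S(add(add(add(SSZ, SZ), add(SZ, SSZ)), Z))
  →4  S(add(add(S(add(SZ, SZ)), add(SZ, SSZ)), Z))
  →5  S(add(S(add(add(SZ, SZ), add(SZ, SSZ))), Z))
  →6  S(S(add(add(add(SZ, SZ), add(SZ, SSZ)), Z)))
  →7  S(S(add(add(S(add(Z, SZ)), add(SZ, SSZ)), Z)))
  →8  S(S(add(S(add(add(Z, SZ), add(SZ, SSZ))), Z)))
  →9  S(S(S(add(add(add(Z, SZ), add(SZ, SSZ)), Z))))
  →10  S(S(S(add(add(SZ, add(SZ, SSZ)), Z))))
  →11  S(S(S(add(S(add(Z, add(SZ, SSZ))), Z))))
  →12  S(S(S(S(add(add(Z, add(SZ, SSZ)), Z)))))
  →13  S(S(S(S(add(add(SZ, SSZ), Z)))))
  →14  S(S(S(S(add(S(add(Z, SSZ)), Z)))))
  →15  S(S(S(S(S(add(add(Z, SSZ), Z))))))
  →16  S(S(S(S(S(add(SSZ, Z))))))
  →17  S(S(S(S(S(S(add(SZ, Z)))))))
  →18  S(S(S(S(S(S(S(add(Z, Z))))))))
  →19  S^7(Z)

Answer: DIFFERENT — A ⇓ S^6(Z), B ⇓ S^7(Z)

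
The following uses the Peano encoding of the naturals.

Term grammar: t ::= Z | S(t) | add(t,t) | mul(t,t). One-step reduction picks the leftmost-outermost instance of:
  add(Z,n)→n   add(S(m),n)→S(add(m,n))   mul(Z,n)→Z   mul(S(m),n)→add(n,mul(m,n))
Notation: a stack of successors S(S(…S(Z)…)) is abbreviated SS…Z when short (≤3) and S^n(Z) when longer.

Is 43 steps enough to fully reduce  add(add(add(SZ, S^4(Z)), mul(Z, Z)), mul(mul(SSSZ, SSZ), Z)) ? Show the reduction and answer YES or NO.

  start: add(add(add(SZ, S^4(Z)), mul(Z, Z)), mul(mul(SSSZ, SSZ), Z))
  [1] add(add(S(add(Z, S^4(Z))), mul(Z, Z)), mul(mul(SSSZ, SSZ), Z))
  [2] add(S(add(add(Z, S^4(Z)), mul(Z, Z))), mul(mul(SSSZ, SSZ), Z))
  [3] S(add(add(add(Z, S^4(Z)), mul(Z, Z)), mul(mul(SSSZ, SSZ), Z)))
  [4] S(add(add(S^4(Z), mul(Z, Z)), mul(mul(SSSZ, SSZ), Z)))
  [5] S(add(S(add(SSSZ, mul(Z, Z))), mul(mul(SSSZ, SSZ), Z)))
  [6] S(S(add(add(SSSZ, mul(Z, Z)), mul(mul(SSSZ, SSZ), Z))))
  [7] S(S(add(S(add(SSZ, mul(Z, Z))), mul(mul(SSSZ, SSZ), Z))))
  [8] S(S(S(add(add(SSZ, mul(Z, Z)), mul(mul(SSSZ, SSZ), Z)))))
  [9] S(S(S(add(S(add(SZ, mul(Z, Z))), mul(mul(SSSZ, SSZ), Z)))))
  [10] S(S(S(S(add(add(SZ, mul(Z, Z)), mul(mul(SSSZ, SSZ), Z))))))
  [11] S(S(S(S(add(S(add(Z, mul(Z, Z))), mul(mul(SSSZ, SSZ), Z))))))
  [12] S(S(S(S(S(add(add(Z, mul(Z, Z)), mul(mul(SSSZ, SSZ), Z)))))))
  [13] S(S(S(S(S(add(mul(Z, Z), mul(mul(SSSZ, SSZ), Z)))))))
  [14] S(S(S(S(S(add(Z, mul(mul(SSSZ, SSZ), Z)))))))
  [15] S(S(S(S(S(mul(mul(SSSZ, SSZ), Z))))))
  [16] S(S(S(S(S(mul(add(SSZ, mul(SSZ, SSZ)), Z))))))
  [17] S(S(S(S(S(mul(S(add(SZ, mul(SSZ, SSZ))), Z))))))
  [18] S(S(S(S(S(add(Z, mul(add(SZ, mul(SSZ, SSZ)), Z)))))))
  [19] S(S(S(S(S(mul(add(SZ, mul(SSZ, SSZ)), Z))))))
  [20] S(S(S(S(S(mul(S(add(Z, mul(SSZ, SSZ))), Z))))))
  [21] S(S(S(S(S(add(Z, mul(add(Z, mul(SSZ, SSZ)), Z)))))))
  [22] S(S(S(S(S(mul(add(Z, mul(SSZ, SSZ)), Z))))))
  [23] S(S(S(S(S(mul(mul(SSZ, SSZ), Z))))))
  [24] S(S(S(S(S(mul(add(SSZ, mul(SZ, SSZ)), Z))))))
  [25] S(S(S(S(S(mul(S(add(SZ, mul(SZ, SSZ))), Z))))))
  [26] S(S(S(S(S(add(Z, mul(add(SZ, mul(SZ, SSZ)), Z)))))))
  [27] S(S(S(S(S(mul(add(SZ, mul(SZ, SSZ)), Z))))))
  [28] S(S(S(S(S(mul(S(add(Z, mul(SZ, SSZ))), Z))))))
  [29] S(S(S(S(S(add(Z, mul(add(Z, mul(SZ, SSZ)), Z)))))))
  [30] S(S(S(S(S(mul(add(Z, mul(SZ, SSZ)), Z))))))
  [31] S(S(S(S(S(mul(mul(SZ, SSZ), Z))))))
  [32] S(S(S(S(S(mul(add(SSZ, mul(Z, SSZ)), Z))))))
  [33] S(S(S(S(S(mul(S(add(SZ, mul(Z, SSZ))), Z))))))
  [34] S(S(S(S(S(add(Z, mul(add(SZ, mul(Z, SSZ)), Z)))))))
  [35] S(S(S(S(S(mul(add(SZ, mul(Z, SSZ)), Z))))))
  [36] S(S(S(S(S(mul(S(add(Z, mul(Z, SSZ))), Z))))))
  [37] S(S(S(S(S(add(Z, mul(add(Z, mul(Z, SSZ)), Z)))))))
  [38] S(S(S(S(S(mul(add(Z, mul(Z, SSZ)), Z))))))
  [39] S(S(S(S(S(mul(mul(Z, SSZ), Z))))))
  [40] S(S(S(S(S(mul(Z, Z))))))
  [41] S^5(Z)

Answer: YES — reaches normal form S^5(Z) in 41 ≤ 43 steps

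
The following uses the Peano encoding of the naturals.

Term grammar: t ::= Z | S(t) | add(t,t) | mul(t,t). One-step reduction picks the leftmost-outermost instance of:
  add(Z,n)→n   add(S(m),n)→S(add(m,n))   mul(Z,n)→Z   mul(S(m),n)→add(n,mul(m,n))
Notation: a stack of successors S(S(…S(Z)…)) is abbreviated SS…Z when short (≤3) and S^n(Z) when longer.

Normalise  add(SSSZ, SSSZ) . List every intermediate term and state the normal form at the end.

  start: add(SSSZ, SSSZ)
  step 1: S(add(SSZ, SSSZ))
  step 2: S(S(add(SZ, SSSZ)))
  step 3: S(S(S(add(Z, SSSZ))))
  step 4: S^6(Z)

Answer: normal form = S^6(Z)  (in 4 steps)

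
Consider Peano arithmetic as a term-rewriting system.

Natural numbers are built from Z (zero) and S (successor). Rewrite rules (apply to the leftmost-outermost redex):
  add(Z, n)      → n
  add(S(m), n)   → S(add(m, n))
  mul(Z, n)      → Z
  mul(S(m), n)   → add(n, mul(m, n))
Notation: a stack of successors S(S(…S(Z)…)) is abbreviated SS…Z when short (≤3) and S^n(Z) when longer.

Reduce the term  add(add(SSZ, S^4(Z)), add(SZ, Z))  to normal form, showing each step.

Answer: normal form = S^7(Z)  (in 12 steps)

Derivation:
  start: add(add(SSZ, S^4(Z)), add(SZ, Z))
  step 1: add(S(add(SZ, S^4(Z))), add(SZ, Z))
  step 2: S(add(add(SZ, S^4(Z)), add(SZ, Z)))
  step 3: S(add(S(add(Z, S^4(Z))), add(SZ, Z)))
  step 4: S(S(add(add(Z, S^4(Z)), add(SZ, Z))))
  step 5: S(S(add(S^4(Z), add(SZ, Z))))
  step 6: S(S(S(add(SSSZ, add(SZ, Z)))))
  step 7: S(S(S(S(add(SSZ, add(SZ, Z))))))
  step 8: S(S(S(S(S(add(SZ, add(SZ, Z)))))))
  step 9: S(S(S(S(S(S(add(Z, add(SZ, Z))))))))
  step 10: S(S(S(S(S(S(add(SZ, Z)))))))
  step 11: S(S(S(S(S(S(S(add(Z, Z))))))))
  step 12: S^7(Z)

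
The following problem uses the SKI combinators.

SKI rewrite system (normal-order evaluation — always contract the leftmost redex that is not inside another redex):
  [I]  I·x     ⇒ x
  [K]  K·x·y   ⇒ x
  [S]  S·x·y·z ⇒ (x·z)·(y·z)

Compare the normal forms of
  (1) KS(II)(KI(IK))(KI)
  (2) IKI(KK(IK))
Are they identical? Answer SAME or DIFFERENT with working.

Answer: DIFFERENT — A ⇓ SI(KI), B ⇓ I

Working:
Term A:
  start: KS(II)(KI(IK))(KI)
  →1  S(KI(IK))(KI)
  →2  SI(KI)

Term B:
  start: IKI(KK(IK))
  →1  KI(KK(IK))
  →2  I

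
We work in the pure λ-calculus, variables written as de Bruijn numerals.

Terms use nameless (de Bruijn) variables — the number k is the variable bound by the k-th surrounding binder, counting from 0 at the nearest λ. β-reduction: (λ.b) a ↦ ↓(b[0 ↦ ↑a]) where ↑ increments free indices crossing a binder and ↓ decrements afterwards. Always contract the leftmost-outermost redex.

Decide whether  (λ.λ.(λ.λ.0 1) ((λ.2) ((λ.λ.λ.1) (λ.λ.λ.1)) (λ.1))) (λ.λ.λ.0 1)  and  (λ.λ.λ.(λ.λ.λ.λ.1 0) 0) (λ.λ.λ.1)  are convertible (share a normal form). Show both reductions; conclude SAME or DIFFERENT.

Term A:
  start: (λ.λ.(λ.λ.0 1) ((λ.2) ((λ.λ.λ.1) (λ.λ.λ.1)) (λ.1))) (λ.λ.λ.0 1)
  [1] λ.(λ.λ.0 1) ((λ.λ.λ.λ.0 1) ((λ.λ.λ.1) (λ.λ.λ.1)) (λ.1))
  [2] λ.λ.0 ((λ.λ.λ.λ.0 1) ((λ.λ.λ.1) (λ.λ.λ.1)) (λ.2))
  [3] λ.λ.0 ((λ.λ.λ.0 1) (λ.2))
  [4] λ.λ.0 (λ.λ.0 1)

Term B:
  start: (λ.λ.λ.(λ.λ.λ.λ.1 0) 0) (λ.λ.λ.1)
  [1] λ.λ.(λ.λ.λ.λ.1 0) 0
  [2] λ.λ.λ.λ.λ.1 0

Answer: DIFFERENT — A ⇓ λ.λ.0 (λ.λ.0 1), B ⇓ λ.λ.λ.λ.λ.1 0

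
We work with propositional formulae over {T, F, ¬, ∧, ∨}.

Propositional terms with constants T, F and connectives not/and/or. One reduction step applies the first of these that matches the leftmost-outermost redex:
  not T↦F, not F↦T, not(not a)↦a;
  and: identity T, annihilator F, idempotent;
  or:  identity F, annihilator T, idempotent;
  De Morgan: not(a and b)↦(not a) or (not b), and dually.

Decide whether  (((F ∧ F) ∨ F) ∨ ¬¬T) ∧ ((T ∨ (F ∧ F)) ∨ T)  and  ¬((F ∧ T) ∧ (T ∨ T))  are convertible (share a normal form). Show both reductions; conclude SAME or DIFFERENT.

Term A:
  start: (((F ∧ F) ∨ F) ∨ ¬¬T) ∧ ((T ∨ (F ∧ F)) ∨ T)
  [1] ((F ∧ F) ∨ ¬¬T) ∧ ((T ∨ (F ∧ F)) ∨ T)
  [2] (F ∨ ¬¬T) ∧ ((T ∨ (F ∧ F)) ∨ T)
  [3] ¬¬T ∧ ((T ∨ (F ∧ F)) ∨ T)
  [4] T ∧ ((T ∨ (F ∧ F)) ∨ T)
  [5] (T ∨ (F ∧ F)) ∨ T
  [6] T

Term B:
  start: ¬((F ∧ T) ∧ (T ∨ T))
  [1] ¬(F ∧ T) ∨ ¬(T ∨ T)
  [2] (¬F ∨ ¬T) ∨ ¬(T ∨ T)
  [3] (T ∨ ¬T) ∨ ¬(T ∨ T)
  [4] T ∨ ¬(T ∨ T)
  [5] T

Answer: SAME — A ⇓ T, B ⇓ T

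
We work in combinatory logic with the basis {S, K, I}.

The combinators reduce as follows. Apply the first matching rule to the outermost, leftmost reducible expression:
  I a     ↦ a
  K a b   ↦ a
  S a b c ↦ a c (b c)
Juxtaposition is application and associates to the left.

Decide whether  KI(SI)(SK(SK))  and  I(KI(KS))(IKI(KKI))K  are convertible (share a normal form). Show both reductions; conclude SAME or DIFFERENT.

Answer: DIFFERENT — A ⇓ SK(SK), B ⇓ K

Derivation:
Term A:
  start: KI(SI)(SK(SK))
  [1] I(SK(SK))
  [2] SK(SK)

Term B:
  start: I(KI(KS))(IKI(KKI))K
  [1] KI(KS)(IKI(KKI))K
  [2] I(IKI(KKI))K
  [3] IKI(KKI)K
  [4] KI(KKI)K
  [5] IK
  [6] K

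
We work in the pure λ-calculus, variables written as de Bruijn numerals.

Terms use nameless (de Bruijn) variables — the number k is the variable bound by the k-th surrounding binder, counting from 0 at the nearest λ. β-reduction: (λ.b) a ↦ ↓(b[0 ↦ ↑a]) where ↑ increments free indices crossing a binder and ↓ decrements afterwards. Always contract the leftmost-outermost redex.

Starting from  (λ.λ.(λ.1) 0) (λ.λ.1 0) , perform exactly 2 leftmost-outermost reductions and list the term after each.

Answer: after 2 steps: λ.0

Reduction:
  start: (λ.λ.(λ.1) 0) (λ.λ.1 0)
  [1] λ.(λ.1) 0
  [2] λ.0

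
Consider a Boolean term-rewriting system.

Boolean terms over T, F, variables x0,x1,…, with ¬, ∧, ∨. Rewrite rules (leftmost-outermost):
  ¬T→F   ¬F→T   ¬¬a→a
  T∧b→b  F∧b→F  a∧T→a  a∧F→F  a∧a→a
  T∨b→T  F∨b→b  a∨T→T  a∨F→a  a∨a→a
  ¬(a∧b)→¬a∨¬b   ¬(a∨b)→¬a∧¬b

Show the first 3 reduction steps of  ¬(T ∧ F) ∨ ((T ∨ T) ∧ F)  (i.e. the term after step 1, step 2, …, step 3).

Answer: after 3 steps: ¬F ∨ ((T ∨ T) ∧ F)

Derivation:
  start: ¬(T ∧ F) ∨ ((T ∨ T) ∧ F)
  [1] (¬T ∨ ¬F) ∨ ((T ∨ T) ∧ F)
  [2] (F ∨ ¬F) ∨ ((T ∨ T) ∧ F)
  [3] ¬F ∨ ((T ∨ T) ∧ F)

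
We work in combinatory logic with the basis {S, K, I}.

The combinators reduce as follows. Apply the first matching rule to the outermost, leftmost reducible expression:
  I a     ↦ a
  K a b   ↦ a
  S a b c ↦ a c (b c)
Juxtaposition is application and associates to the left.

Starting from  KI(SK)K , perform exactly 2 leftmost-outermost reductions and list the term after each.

  start: KI(SK)K
  →1  IK
  →2  K

Answer: after 2 steps: K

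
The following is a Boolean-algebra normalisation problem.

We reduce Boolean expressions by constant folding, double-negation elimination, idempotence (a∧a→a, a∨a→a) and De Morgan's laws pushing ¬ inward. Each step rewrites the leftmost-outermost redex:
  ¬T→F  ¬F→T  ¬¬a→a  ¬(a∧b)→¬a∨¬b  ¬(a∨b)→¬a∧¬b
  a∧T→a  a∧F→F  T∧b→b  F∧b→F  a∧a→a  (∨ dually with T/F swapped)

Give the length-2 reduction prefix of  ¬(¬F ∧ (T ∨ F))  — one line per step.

Answer: after 2 steps: F ∨ ¬(T ∨ F)

Working:
  start: ¬(¬F ∧ (T ∨ F))
  [1] ¬¬F ∨ ¬(T ∨ F)
  [2] F ∨ ¬(T ∨ F)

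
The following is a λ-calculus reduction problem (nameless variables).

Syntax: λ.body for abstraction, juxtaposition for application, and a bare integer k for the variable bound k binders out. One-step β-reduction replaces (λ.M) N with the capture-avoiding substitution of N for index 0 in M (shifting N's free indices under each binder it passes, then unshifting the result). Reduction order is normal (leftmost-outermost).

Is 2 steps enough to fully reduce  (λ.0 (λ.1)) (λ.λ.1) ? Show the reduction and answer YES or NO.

Answer: YES — reaches normal form λ.λ.λ.λ.1 in 2 ≤ 2 steps

Working:
  start: (λ.0 (λ.1)) (λ.λ.1)
  →1  (λ.λ.1) (λ.λ.λ.1)
  →2  λ.λ.λ.λ.1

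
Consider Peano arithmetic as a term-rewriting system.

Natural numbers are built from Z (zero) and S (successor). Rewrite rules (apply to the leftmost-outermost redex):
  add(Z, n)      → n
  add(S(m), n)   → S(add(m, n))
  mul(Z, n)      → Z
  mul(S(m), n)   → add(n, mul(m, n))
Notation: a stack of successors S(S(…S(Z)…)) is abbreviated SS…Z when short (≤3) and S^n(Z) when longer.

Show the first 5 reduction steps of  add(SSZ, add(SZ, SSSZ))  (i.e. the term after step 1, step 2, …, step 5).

  start: add(SSZ, add(SZ, SSSZ))
  step 1: S(add(SZ, add(SZ, SSSZ)))
  step 2: S(S(add(Z, add(SZ, SSSZ))))
  step 3: S(S(add(SZ, SSSZ)))
  step 4: S(S(S(add(Z, SSSZ))))
  step 5: S^6(Z)

Answer: after 5 steps: S^6(Z)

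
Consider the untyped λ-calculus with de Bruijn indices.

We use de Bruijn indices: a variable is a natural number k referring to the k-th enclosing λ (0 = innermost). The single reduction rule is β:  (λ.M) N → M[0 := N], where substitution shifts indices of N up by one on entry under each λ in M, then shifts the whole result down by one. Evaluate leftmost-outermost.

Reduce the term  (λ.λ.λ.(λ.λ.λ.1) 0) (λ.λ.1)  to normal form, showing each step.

  start: (λ.λ.λ.(λ.λ.λ.1) 0) (λ.λ.1)
  →1  λ.λ.(λ.λ.λ.1) 0
  →2  λ.λ.λ.λ.1

Answer: normal form = λ.λ.λ.λ.1  (in 2 steps)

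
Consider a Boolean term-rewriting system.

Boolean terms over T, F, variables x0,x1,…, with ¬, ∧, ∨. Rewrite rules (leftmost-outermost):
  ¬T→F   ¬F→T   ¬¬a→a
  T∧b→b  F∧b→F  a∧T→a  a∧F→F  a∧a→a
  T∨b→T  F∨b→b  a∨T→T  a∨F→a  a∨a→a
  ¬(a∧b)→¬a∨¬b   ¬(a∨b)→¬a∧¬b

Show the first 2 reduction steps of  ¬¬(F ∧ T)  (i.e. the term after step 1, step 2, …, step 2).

Answer: after 2 steps: F

Working:
  start: ¬¬(F ∧ T)
  step 1: F ∧ T
  step 2: F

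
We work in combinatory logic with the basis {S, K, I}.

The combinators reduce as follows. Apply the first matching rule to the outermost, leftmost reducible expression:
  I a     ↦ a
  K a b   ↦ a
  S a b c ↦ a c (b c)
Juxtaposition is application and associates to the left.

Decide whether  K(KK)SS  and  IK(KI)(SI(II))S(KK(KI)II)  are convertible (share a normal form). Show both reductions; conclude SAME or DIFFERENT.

Term A:
  start: K(KK)SS
  [1] KKS
  [2] K

Term B:
  start: IK(KI)(SI(II))S(KK(KI)II)
  [1] K(KI)(SI(II))S(KK(KI)II)
  [2] KIS(KK(KI)II)
  [3] I(KK(KI)II)
  [4] KK(KI)II
  [5] KII
  [6] I

Answer: DIFFERENT — A ⇓ K, B ⇓ I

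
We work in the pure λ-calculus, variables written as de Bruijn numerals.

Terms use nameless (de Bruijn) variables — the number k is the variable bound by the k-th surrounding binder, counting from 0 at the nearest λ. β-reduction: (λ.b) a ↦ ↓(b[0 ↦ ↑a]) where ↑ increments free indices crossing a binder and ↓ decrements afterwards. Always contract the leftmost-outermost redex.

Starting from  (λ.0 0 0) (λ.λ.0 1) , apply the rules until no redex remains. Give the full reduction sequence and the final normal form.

  start: (λ.0 0 0) (λ.λ.0 1)
  step 1: (λ.λ.0 1) (λ.λ.0 1) (λ.λ.0 1)
  step 2: (λ.0 (λ.λ.0 1)) (λ.λ.0 1)
  step 3: (λ.λ.0 1) (λ.λ.0 1)
  step 4: λ.0 (λ.λ.0 1)

Answer: normal form = λ.0 (λ.λ.0 1)  (in 4 steps)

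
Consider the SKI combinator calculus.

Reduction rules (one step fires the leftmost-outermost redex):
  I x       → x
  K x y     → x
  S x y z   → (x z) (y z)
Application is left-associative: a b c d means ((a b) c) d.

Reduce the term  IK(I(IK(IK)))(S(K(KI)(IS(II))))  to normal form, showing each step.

  start: IK(I(IK(IK)))(S(K(KI)(IS(II))))
  step 1: K(I(IK(IK)))(S(K(KI)(IS(II))))
  step 2: I(IK(IK))
  step 3: IK(IK)
  step 4: K(IK)
  step 5: KK

Answer: normal form = KK  (in 5 steps)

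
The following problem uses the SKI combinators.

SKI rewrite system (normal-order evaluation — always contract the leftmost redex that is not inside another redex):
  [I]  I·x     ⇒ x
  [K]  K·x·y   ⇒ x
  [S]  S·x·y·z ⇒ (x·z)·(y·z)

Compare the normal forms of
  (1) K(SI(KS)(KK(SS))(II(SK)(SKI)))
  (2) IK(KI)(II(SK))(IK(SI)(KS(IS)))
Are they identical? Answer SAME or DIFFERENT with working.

Answer: DIFFERENT — A ⇓ KS, B ⇓ I

Derivation:
Term A:
  start: K(SI(KS)(KK(SS))(II(SK)(SKI)))
  →1  K(I(KK(SS))(KS(KK(SS)))(II(SK)(SKI)))
  →2  K(KK(SS)(KS(KK(SS)))(II(SK)(SKI)))
  →3  K(K(KS(KK(SS)))(II(SK)(SKI)))
  →4  K(KS(KK(SS)))
  →5  KS

Term B:
  start: IK(KI)(II(SK))(IK(SI)(KS(IS)))
  →1  K(KI)(II(SK))(IK(SI)(KS(IS)))
  →2  KI(IK(SI)(KS(IS)))
  →3  I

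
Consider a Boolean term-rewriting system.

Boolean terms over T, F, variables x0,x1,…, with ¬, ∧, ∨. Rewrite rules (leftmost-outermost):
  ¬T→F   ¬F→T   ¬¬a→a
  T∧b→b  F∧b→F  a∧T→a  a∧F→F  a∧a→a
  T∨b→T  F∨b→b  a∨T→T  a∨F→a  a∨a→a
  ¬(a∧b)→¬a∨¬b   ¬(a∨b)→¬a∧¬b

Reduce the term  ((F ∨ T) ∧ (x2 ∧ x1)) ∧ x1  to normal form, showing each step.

Answer: normal form = (x2 ∧ x1) ∧ x1  (in 2 steps)

Reduction:
  start: ((F ∨ T) ∧ (x2 ∧ x1)) ∧ x1
  [1] (T ∧ (x2 ∧ x1)) ∧ x1
  [2] (x2 ∧ x1) ∧ x1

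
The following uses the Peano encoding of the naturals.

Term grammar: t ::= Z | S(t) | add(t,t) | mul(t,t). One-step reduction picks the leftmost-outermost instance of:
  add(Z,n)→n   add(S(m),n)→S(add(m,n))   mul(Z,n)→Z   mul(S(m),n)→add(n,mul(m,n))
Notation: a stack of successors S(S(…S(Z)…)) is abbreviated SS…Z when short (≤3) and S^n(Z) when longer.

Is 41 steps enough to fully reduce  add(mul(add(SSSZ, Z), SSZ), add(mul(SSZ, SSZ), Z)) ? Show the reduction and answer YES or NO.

  start: add(mul(add(SSSZ, Z), SSZ), add(mul(SSZ, SSZ), Z))
  step 1: add(mul(S(add(SSZ, Z)), SSZ), add(mul(SSZ, SSZ), Z))
  step 2: add(add(SSZ, mul(add(SSZ, Z), SSZ)), add(mul(SSZ, SSZ), Z))
  step 3: add(S(add(SZ, mul(add(SSZ, Z), SSZ))), add(mul(SSZ, SSZ), Z))
  step 4: S(add(add(SZ, mul(add(SSZ, Z), SSZ)), add(mul(SSZ, SSZ), Z)))
  step 5: S(add(S(add(Z, mul(add(SSZ, Z), SSZ))), add(mul(SSZ, SSZ), Z)))
  step 6: S(S(add(add(Z, mul(add(SSZ, Z), SSZ)), add(mul(SSZ, SSZ), Z))))
  step 7: S(S(add(mul(add(SSZ, Z), SSZ), add(mul(SSZ, SSZ), Z))))
  step 8: S(S(add(mul(S(add(SZ, Z)), SSZ), add(mul(SSZ, SSZ), Z))))
  step 9: S(S(add(add(SSZ, mul(add(SZ, Z), SSZ)), add(mul(SSZ, SSZ), Z))))
  step 10: S(S(add(S(add(SZ, mul(add(SZ, Z), SSZ))), add(mul(SSZ, SSZ), Z))))
  step 11: S(S(S(add(add(SZ, mul(add(SZ, Z), SSZ)), add(mul(SSZ, SSZ), Z)))))
  step 12: S(S(S(add(S(add(Z, mul(add(SZ, Z), SSZ))), add(mul(SSZ, SSZ), Z)))))
  step 13: S(S(S(S(add(add(Z, mul(add(SZ, Z), SSZ)), add(mul(SSZ, SSZ), Z))))))
  step 14: S(S(S(S(add(mul(add(SZ, Z), SSZ), add(mul(SSZ, SSZ), Z))))))
  step 15: S(S(S(S(add(mul(S(add(Z, Z)), SSZ), add(mul(SSZ, SSZ), Z))))))
  step 16: S(S(S(S(add(add(SSZ, mul(add(Z, Z), SSZ)), add(mul(SSZ, SSZ), Z))))))
  step 17: S(S(S(S(add(S(add(SZ, mul(add(Z, Z), SSZ))), add(mul(SSZ, SSZ), Z))))))
  step 18: S(S(S(S(S(add(add(SZ, mul(add(Z, Z), SSZ)), add(mul(SSZ, SSZ), Z)))))))
  step 19: S(S(S(S(S(add(S(add(Z, mul(add(Z, Z), SSZ))), add(mul(SSZ, SSZ), Z)))))))
  step 20: S(S(S(S(S(S(add(add(Z, mul(add(Z, Z), SSZ)), add(mul(SSZ, SSZ), Z))))))))
  step 21: S(S(S(S(S(S(add(mul(add(Z, Z), SSZ), add(mul(SSZ, SSZ), Z))))))))
  step 22: S(S(S(S(S(S(add(mul(Z, SSZ), add(mul(SSZ, SSZ), Z))))))))
  step 23: S(S(S(S(S(S(add(Z, add(mul(SSZ, SSZ), Z))))))))
  step 24: S(S(S(S(S(S(add(mul(SSZ, SSZ), Z)))))))
  step 25: S(S(S(S(S(S(add(add(SSZ, mul(SZ, SSZ)), Z)))))))
  step 26: S(S(S(S(S(S(add(S(add(SZ, mul(SZ, SSZ))), Z)))))))
  step 27: S(S(S(S(S(S(S(add(add(SZ, mul(SZ, SSZ)), Z))))))))
  step 28: S(S(S(S(S(S(S(add(S(add(Z, mul(SZ, SSZ))), Z))))))))
  step 29: S(S(S(S(S(S(S(S(add(add(Z, mul(SZ, SSZ)), Z)))))))))
  step 30: S(S(S(S(S(S(S(S(add(mul(SZ, SSZ), Z)))))))))
  step 31: S(S(S(S(S(S(S(S(add(add(SSZ, mul(Z, SSZ)), Z)))))))))
  step 32: S(S(S(S(S(S(S(S(add(S(add(SZ, mul(Z, SSZ))), Z)))))))))
  step 33: S(S(S(S(S(S(S(S(S(add(add(SZ, mul(Z, SSZ)), Z))))))))))
  step 34: S(S(S(S(S(S(S(S(S(add(S(add(Z, mul(Z, SSZ))), Z))))))))))
  step 35: S(S(S(S(S(S(S(S(S(S(add(add(Z, mul(Z, SSZ)), Z)))))))))))
  step 36: S(S(S(S(S(S(S(S(S(S(add(mul(Z, SSZ), Z)))))))))))
  step 37: S(S(S(S(S(S(S(S(S(S(add(Z, Z)))))))))))
  step 38: S^10(Z)

Answer: YES — reaches normal form S^10(Z) in 38 ≤ 41 steps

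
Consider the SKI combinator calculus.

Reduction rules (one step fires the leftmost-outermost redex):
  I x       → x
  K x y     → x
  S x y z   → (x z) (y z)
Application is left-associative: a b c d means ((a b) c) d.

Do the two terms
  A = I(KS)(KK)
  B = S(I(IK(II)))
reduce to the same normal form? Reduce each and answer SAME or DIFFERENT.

Term A:
  start: I(KS)(KK)
  [1] KS(KK)
  [2] S

Term B:
  start: S(I(IK(II)))
  [1] S(IK(II))
  [2] S(K(II))
  [3] S(KI)

Answer: DIFFERENT — A ⇓ S, B ⇓ S(KI)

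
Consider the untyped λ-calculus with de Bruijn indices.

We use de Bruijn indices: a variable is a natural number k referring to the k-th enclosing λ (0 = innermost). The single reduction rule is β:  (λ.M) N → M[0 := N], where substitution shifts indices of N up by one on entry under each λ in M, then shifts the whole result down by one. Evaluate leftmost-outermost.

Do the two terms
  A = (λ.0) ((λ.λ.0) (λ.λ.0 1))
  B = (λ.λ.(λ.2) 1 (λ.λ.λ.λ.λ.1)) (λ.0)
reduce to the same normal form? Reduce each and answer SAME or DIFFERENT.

Answer: DIFFERENT — A ⇓ λ.0, B ⇓ λ.λ.λ.λ.λ.λ.1

Working:
Term A:
  start: (λ.0) ((λ.λ.0) (λ.λ.0 1))
  →1  (λ.λ.0) (λ.λ.0 1)
  →2  λ.0

Term B:
  start: (λ.λ.(λ.2) 1 (λ.λ.λ.λ.λ.1)) (λ.0)
  →1  λ.(λ.λ.0) (λ.0) (λ.λ.λ.λ.λ.1)
  →2  λ.(λ.0) (λ.λ.λ.λ.λ.1)
  →3  λ.λ.λ.λ.λ.λ.1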